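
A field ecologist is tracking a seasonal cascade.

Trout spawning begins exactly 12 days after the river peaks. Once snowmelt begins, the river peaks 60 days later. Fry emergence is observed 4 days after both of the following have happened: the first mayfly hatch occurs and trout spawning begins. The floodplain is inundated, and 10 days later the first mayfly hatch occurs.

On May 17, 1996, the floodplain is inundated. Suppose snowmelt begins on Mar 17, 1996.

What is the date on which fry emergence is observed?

The floodplain is inundated: May 17, 1996.
The first mayfly hatch occurs: May 17, 1996 + 10 days = May 27, 1996.
Snowmelt begins: Mar 17, 1996.
The river peaks: Mar 17, 1996 + 60 days = May 16, 1996.
Trout spawning begins: May 16, 1996 + 12 days = May 28, 1996.
Both prerequisites met — the first mayfly hatch occurs (May 27, 1996), trout spawning begins (May 28, 1996); the later is May 28, 1996.
Fry emergence is observed: May 28, 1996 + 4 days = Jun 1, 1996.

Jun 1, 1996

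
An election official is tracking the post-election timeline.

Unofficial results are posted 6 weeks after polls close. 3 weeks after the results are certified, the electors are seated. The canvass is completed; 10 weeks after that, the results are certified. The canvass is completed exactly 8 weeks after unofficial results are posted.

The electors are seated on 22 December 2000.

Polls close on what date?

16 June 2000

The electors are seated: Dec 22, 2000.
The results are certified: Dec 22, 2000 − 3 weeks = Dec 1, 2000.
The canvass is completed: Dec 1, 2000 − 10 weeks = Sep 22, 2000.
Unofficial results are posted: Sep 22, 2000 − 8 weeks = Jul 28, 2000.
Polls close: Jul 28, 2000 − 6 weeks = Jun 16, 2000.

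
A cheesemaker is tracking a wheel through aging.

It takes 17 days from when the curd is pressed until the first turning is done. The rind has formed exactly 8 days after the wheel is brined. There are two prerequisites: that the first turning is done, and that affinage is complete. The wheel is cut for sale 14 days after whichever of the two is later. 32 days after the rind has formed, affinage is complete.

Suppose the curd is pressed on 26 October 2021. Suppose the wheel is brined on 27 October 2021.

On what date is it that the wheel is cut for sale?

20 December 2021

The curd is pressed: Oct 26, 2021.
The first turning is done: Oct 26, 2021 + 17 days = Nov 12, 2021.
The wheel is brined: Oct 27, 2021.
The rind has formed: Oct 27, 2021 + 8 days = Nov 4, 2021.
Affinage is complete: Nov 4, 2021 + 32 days = Dec 6, 2021.
Both prerequisites met — the first turning is done (Nov 12, 2021), affinage is complete (Dec 6, 2021); the later is Dec 6, 2021.
The wheel is cut for sale: Dec 6, 2021 + 14 days = Dec 20, 2021.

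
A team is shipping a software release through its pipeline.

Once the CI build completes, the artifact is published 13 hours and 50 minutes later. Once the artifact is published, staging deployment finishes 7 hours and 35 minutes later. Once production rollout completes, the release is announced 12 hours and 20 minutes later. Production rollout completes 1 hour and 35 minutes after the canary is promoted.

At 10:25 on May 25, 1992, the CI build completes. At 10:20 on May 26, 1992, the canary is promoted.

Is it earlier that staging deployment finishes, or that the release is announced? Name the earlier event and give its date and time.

The CI build completes: 10:25 May 25, 1992.
The artifact is published: 10:25 May 25, 1992 + 13h50m = 00:15 May 26, 1992.
Staging deployment finishes: 00:15 May 26, 1992 + 7h35m = 07:50 May 26, 1992.
The canary is promoted: 10:20 May 26, 1992.
Production rollout completes: 10:20 May 26, 1992 + 1h35m = 11:55 May 26, 1992.
The release is announced: 11:55 May 26, 1992 + 12h20m = 00:15 May 27, 1992.
Comparing: staging deployment finishes at 07:50 May 26, 1992 vs the release is announced at 00:15 May 27, 1992. Earlier: staging deployment finishes.

Staging deployment finishes — 07:50 on May 26, 1992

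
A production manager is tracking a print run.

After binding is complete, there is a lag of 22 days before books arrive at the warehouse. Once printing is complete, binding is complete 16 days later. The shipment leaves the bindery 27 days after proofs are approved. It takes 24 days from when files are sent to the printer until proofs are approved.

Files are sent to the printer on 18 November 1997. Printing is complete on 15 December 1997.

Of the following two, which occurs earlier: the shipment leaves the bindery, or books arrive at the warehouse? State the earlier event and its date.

The shipment leaves the bindery — 8 January 1998

Files are sent to the printer: Nov 18, 1997.
Proofs are approved: Nov 18, 1997 + 24 days = Dec 12, 1997.
The shipment leaves the bindery: Dec 12, 1997 + 27 days = Jan 8, 1998.
Printing is complete: Dec 15, 1997.
Binding is complete: Dec 15, 1997 + 16 days = Dec 31, 1997.
Books arrive at the warehouse: Dec 31, 1997 + 22 days = Jan 22, 1998.
Comparing: the shipment leaves the bindery on Jan 8, 1998 vs books arrive at the warehouse on Jan 22, 1998. Earlier: the shipment leaves the bindery.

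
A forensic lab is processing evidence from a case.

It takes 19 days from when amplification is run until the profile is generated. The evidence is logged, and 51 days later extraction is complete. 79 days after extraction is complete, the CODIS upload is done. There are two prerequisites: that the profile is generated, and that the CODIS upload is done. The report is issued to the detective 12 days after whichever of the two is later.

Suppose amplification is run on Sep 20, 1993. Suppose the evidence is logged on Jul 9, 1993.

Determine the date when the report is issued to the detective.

Nov 28, 1993

Amplification is run: Sep 20, 1993.
The profile is generated: Sep 20, 1993 + 19 days = Oct 9, 1993.
The evidence is logged: Jul 9, 1993.
Extraction is complete: Jul 9, 1993 + 51 days = Aug 29, 1993.
The CODIS upload is done: Aug 29, 1993 + 79 days = Nov 16, 1993.
Both prerequisites met — the profile is generated (Oct 9, 1993), the CODIS upload is done (Nov 16, 1993); the later is Nov 16, 1993.
The report is issued to the detective: Nov 16, 1993 + 12 days = Nov 28, 1993.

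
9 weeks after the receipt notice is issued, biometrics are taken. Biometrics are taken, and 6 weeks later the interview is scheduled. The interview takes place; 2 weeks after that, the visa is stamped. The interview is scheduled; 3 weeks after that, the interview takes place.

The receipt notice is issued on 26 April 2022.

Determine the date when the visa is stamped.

The receipt notice is issued: Apr 26, 2022.
Biometrics are taken: Apr 26, 2022 + 9 weeks = Jun 28, 2022.
The interview is scheduled: Jun 28, 2022 + 6 weeks = Aug 9, 2022.
The interview takes place: Aug 9, 2022 + 3 weeks = Aug 30, 2022.
The visa is stamped: Aug 30, 2022 + 2 weeks = Sep 13, 2022.

13 September 2022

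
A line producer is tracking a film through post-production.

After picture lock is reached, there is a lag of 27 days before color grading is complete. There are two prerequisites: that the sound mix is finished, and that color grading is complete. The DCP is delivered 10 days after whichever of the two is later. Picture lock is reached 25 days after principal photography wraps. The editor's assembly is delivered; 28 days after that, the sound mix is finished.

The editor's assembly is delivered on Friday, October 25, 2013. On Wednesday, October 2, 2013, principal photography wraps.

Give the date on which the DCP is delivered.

The editor's assembly is delivered: Oct 25, 2013.
The sound mix is finished: Oct 25, 2013 + 28 days = Nov 22, 2013.
Principal photography wraps: Oct 2, 2013.
Picture lock is reached: Oct 2, 2013 + 25 days = Oct 27, 2013.
Color grading is complete: Oct 27, 2013 + 27 days = Nov 23, 2013.
Both prerequisites met — the sound mix is finished (Nov 22, 2013), color grading is complete (Nov 23, 2013); the later is Nov 23, 2013.
The DCP is delivered: Nov 23, 2013 + 10 days = Dec 3, 2013.

Tuesday, December 3, 2013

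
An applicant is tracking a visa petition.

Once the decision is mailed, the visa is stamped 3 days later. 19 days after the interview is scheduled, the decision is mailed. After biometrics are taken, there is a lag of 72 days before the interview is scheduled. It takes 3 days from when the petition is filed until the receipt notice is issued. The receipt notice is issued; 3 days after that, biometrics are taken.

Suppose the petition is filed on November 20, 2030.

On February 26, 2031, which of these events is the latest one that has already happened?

The decision is mailed

The petition is filed: Nov 20, 2030.
The receipt notice is issued: Nov 20, 2030 + 3 days = Nov 23, 2030.
Biometrics are taken: Nov 23, 2030 + 3 days = Nov 26, 2030.
The interview is scheduled: Nov 26, 2030 + 72 days = Feb 6, 2031.
The decision is mailed: Feb 6, 2031 + 19 days = Feb 25, 2031.
The visa is stamped: Feb 25, 2031 + 3 days = Feb 28, 2031.
Feb 26, 2031 falls between when the decision is mailed (Feb 25, 2031) and when the visa is stamped (Feb 28, 2031).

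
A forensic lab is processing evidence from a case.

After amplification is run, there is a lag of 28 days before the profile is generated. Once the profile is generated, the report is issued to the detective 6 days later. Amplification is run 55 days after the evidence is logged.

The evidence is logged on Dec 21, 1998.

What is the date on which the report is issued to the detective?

Mar 20, 1999

The evidence is logged: Dec 21, 1998.
Amplification is run: Dec 21, 1998 + 55 days = Feb 14, 1999.
The profile is generated: Feb 14, 1999 + 28 days = Mar 14, 1999.
The report is issued to the detective: Mar 14, 1999 + 6 days = Mar 20, 1999.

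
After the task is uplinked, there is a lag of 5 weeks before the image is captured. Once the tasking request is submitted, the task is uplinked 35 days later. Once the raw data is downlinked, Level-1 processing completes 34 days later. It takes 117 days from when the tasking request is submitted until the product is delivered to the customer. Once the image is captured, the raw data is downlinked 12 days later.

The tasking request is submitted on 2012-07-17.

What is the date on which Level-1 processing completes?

2012-11-10

The tasking request is submitted: Jul 17, 2012.
The task is uplinked: Jul 17, 2012 + 35 days = Aug 21, 2012.
The image is captured: Aug 21, 2012 + 5 weeks = Sep 25, 2012.
The raw data is downlinked: Sep 25, 2012 + 12 days = Oct 7, 2012.
Level-1 processing completes: Oct 7, 2012 + 34 days = Nov 10, 2012.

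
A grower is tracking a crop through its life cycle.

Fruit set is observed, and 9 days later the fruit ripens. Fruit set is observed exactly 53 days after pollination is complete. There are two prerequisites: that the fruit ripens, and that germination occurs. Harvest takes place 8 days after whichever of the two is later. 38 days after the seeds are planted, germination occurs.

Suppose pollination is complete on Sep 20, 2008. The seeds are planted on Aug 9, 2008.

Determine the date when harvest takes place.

Nov 29, 2008

Pollination is complete: Sep 20, 2008.
Fruit set is observed: Sep 20, 2008 + 53 days = Nov 12, 2008.
The fruit ripens: Nov 12, 2008 + 9 days = Nov 21, 2008.
The seeds are planted: Aug 9, 2008.
Germination occurs: Aug 9, 2008 + 38 days = Sep 16, 2008.
Both prerequisites met — the fruit ripens (Nov 21, 2008), germination occurs (Sep 16, 2008); the later is Nov 21, 2008.
Harvest takes place: Nov 21, 2008 + 8 days = Nov 29, 2008.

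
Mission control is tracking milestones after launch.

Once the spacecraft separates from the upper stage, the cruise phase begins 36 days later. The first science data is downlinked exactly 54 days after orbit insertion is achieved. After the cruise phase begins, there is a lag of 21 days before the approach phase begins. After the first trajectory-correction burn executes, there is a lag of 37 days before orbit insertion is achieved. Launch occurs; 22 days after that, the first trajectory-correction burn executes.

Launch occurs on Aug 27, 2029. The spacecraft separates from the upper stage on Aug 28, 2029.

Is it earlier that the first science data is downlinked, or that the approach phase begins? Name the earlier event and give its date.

Launch occurs: Aug 27, 2029.
The first trajectory-correction burn executes: Aug 27, 2029 + 22 days = Sep 18, 2029.
Orbit insertion is achieved: Sep 18, 2029 + 37 days = Oct 25, 2029.
The first science data is downlinked: Oct 25, 2029 + 54 days = Dec 18, 2029.
The spacecraft separates from the upper stage: Aug 28, 2029.
The cruise phase begins: Aug 28, 2029 + 36 days = Oct 3, 2029.
The approach phase begins: Oct 3, 2029 + 21 days = Oct 24, 2029.
Comparing: the first science data is downlinked on Dec 18, 2029 vs the approach phase begins on Oct 24, 2029. Earlier: the approach phase begins.

The approach phase begins — Oct 24, 2029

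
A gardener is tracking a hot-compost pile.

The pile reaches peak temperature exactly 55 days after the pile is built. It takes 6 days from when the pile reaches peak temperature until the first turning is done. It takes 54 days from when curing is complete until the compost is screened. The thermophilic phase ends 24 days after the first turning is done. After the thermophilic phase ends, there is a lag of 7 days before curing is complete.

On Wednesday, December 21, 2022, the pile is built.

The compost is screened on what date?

The pile is built: Dec 21, 2022.
The pile reaches peak temperature: Dec 21, 2022 + 55 days = Feb 14, 2023.
The first turning is done: Feb 14, 2023 + 6 days = Feb 20, 2023.
The thermophilic phase ends: Feb 20, 2023 + 24 days = Mar 16, 2023.
Curing is complete: Mar 16, 2023 + 7 days = Mar 23, 2023.
The compost is screened: Mar 23, 2023 + 54 days = May 16, 2023.

Tuesday, May 16, 2023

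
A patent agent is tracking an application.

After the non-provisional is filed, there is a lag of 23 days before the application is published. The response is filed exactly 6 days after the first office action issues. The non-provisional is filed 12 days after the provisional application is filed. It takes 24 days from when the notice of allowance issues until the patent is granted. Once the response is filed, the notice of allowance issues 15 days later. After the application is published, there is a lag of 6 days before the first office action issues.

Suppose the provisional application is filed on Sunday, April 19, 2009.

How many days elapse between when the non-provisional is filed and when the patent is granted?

Causal path: the non-provisional is filed → the application is published → the first office action issues → the response is filed → the notice of allowance issues → the patent is granted.
Total delay along the path: 23 + 6 + 6 + 15 + 24 = 74 days.

74 days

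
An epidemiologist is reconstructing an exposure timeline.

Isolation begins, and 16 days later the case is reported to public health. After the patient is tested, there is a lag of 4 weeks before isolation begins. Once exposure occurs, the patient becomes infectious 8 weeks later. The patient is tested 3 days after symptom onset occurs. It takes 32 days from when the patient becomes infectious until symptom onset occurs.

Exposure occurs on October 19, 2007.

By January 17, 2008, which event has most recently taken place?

Symptom onset occurs

Exposure occurs: Oct 19, 2007.
The patient becomes infectious: Oct 19, 2007 + 8 weeks = Dec 14, 2007.
Symptom onset occurs: Dec 14, 2007 + 32 days = Jan 15, 2008.
The patient is tested: Jan 15, 2008 + 3 days = Jan 18, 2008.
Isolation begins: Jan 18, 2008 + 4 weeks = Feb 15, 2008.
The case is reported to public health: Feb 15, 2008 + 16 days = Mar 2, 2008.
Jan 17, 2008 falls between when symptom onset occurs (Jan 15, 2008) and when the patient is tested (Jan 18, 2008).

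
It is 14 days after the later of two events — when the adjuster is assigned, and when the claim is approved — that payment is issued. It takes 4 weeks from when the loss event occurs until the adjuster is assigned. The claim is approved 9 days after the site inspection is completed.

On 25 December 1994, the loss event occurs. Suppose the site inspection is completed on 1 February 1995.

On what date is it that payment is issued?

24 February 1995

The loss event occurs: Dec 25, 1994.
The adjuster is assigned: Dec 25, 1994 + 4 weeks = Jan 22, 1995.
The site inspection is completed: Feb 1, 1995.
The claim is approved: Feb 1, 1995 + 9 days = Feb 10, 1995.
Both prerequisites met — the adjuster is assigned (Jan 22, 1995), the claim is approved (Feb 10, 1995); the later is Feb 10, 1995.
Payment is issued: Feb 10, 1995 + 14 days = Feb 24, 1995.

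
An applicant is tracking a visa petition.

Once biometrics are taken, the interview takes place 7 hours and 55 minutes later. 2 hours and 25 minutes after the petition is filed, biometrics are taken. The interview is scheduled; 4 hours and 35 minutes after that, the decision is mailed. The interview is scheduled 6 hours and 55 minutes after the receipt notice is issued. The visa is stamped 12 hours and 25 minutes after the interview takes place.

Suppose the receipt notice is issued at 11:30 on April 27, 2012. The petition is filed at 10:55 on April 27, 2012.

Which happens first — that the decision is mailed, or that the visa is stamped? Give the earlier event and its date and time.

The decision is mailed — 23:00 on April 27, 2012

The receipt notice is issued: 11:30 Apr 27, 2012.
The interview is scheduled: 11:30 Apr 27, 2012 + 6h55m = 18:25 Apr 27, 2012.
The decision is mailed: 18:25 Apr 27, 2012 + 4h35m = 23:00 Apr 27, 2012.
The petition is filed: 10:55 Apr 27, 2012.
Biometrics are taken: 10:55 Apr 27, 2012 + 2h25m = 13:20 Apr 27, 2012.
The interview takes place: 13:20 Apr 27, 2012 + 7h55m = 21:15 Apr 27, 2012.
The visa is stamped: 21:15 Apr 27, 2012 + 12h25m = 09:40 Apr 28, 2012.
Comparing: the decision is mailed at 23:00 Apr 27, 2012 vs the visa is stamped at 09:40 Apr 28, 2012. Earlier: the decision is mailed.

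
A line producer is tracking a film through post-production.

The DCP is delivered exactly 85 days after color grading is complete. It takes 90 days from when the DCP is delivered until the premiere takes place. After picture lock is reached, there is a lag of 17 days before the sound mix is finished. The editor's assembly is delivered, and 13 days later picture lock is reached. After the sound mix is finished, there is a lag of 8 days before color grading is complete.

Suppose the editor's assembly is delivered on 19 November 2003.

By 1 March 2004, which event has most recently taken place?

The editor's assembly is delivered: Nov 19, 2003.
Picture lock is reached: Nov 19, 2003 + 13 days = Dec 2, 2003.
The sound mix is finished: Dec 2, 2003 + 17 days = Dec 19, 2003.
Color grading is complete: Dec 19, 2003 + 8 days = Dec 27, 2003.
The DCP is delivered: Dec 27, 2003 + 85 days = Mar 21, 2004.
The premiere takes place: Mar 21, 2004 + 90 days = Jun 19, 2004.
Mar 1, 2004 falls between when color grading is complete (Dec 27, 2003) and when the DCP is delivered (Mar 21, 2004).

Color grading is complete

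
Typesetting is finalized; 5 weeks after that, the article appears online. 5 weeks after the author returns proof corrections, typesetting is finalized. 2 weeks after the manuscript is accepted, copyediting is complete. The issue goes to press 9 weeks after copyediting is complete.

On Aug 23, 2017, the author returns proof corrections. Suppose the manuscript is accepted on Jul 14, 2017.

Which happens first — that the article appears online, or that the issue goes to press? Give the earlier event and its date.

The issue goes to press — Sep 29, 2017

The author returns proof corrections: Aug 23, 2017.
Typesetting is finalized: Aug 23, 2017 + 5 weeks = Sep 27, 2017.
The article appears online: Sep 27, 2017 + 5 weeks = Nov 1, 2017.
The manuscript is accepted: Jul 14, 2017.
Copyediting is complete: Jul 14, 2017 + 2 weeks = Jul 28, 2017.
The issue goes to press: Jul 28, 2017 + 9 weeks = Sep 29, 2017.
Comparing: the article appears online on Nov 1, 2017 vs the issue goes to press on Sep 29, 2017. Earlier: the issue goes to press.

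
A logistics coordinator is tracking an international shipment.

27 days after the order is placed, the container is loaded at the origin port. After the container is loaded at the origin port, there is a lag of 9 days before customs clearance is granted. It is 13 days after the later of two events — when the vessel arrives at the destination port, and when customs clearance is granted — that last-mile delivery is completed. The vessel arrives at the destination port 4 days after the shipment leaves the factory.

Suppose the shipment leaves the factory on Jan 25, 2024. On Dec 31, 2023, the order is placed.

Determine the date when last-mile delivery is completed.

The shipment leaves the factory: Jan 25, 2024.
The vessel arrives at the destination port: Jan 25, 2024 + 4 days = Jan 29, 2024.
The order is placed: Dec 31, 2023.
The container is loaded at the origin port: Dec 31, 2023 + 27 days = Jan 27, 2024.
Customs clearance is granted: Jan 27, 2024 + 9 days = Feb 5, 2024.
Both prerequisites met — the vessel arrives at the destination port (Jan 29, 2024), customs clearance is granted (Feb 5, 2024); the later is Feb 5, 2024.
Last-mile delivery is completed: Feb 5, 2024 + 13 days = Feb 18, 2024.

Feb 18, 2024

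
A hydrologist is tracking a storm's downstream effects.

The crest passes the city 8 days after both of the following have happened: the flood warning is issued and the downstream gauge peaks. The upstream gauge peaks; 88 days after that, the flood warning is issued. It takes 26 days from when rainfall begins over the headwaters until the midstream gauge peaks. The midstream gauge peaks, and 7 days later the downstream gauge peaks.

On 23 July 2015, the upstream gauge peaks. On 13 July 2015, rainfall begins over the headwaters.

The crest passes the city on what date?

27 October 2015

The upstream gauge peaks: Jul 23, 2015.
The flood warning is issued: Jul 23, 2015 + 88 days = Oct 19, 2015.
Rainfall begins over the headwaters: Jul 13, 2015.
The midstream gauge peaks: Jul 13, 2015 + 26 days = Aug 8, 2015.
The downstream gauge peaks: Aug 8, 2015 + 7 days = Aug 15, 2015.
Both prerequisites met — the flood warning is issued (Oct 19, 2015), the downstream gauge peaks (Aug 15, 2015); the later is Oct 19, 2015.
The crest passes the city: Oct 19, 2015 + 8 days = Oct 27, 2015.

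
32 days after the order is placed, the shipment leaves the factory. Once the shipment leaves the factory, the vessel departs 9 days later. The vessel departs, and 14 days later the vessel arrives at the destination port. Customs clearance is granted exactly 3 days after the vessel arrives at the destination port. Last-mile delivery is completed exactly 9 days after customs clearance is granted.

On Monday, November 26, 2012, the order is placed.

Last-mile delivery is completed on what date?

Friday, February 1, 2013

The order is placed: Nov 26, 2012.
The shipment leaves the factory: Nov 26, 2012 + 32 days = Dec 28, 2012.
The vessel departs: Dec 28, 2012 + 9 days = Jan 6, 2013.
The vessel arrives at the destination port: Jan 6, 2013 + 14 days = Jan 20, 2013.
Customs clearance is granted: Jan 20, 2013 + 3 days = Jan 23, 2013.
Last-mile delivery is completed: Jan 23, 2013 + 9 days = Feb 1, 2013.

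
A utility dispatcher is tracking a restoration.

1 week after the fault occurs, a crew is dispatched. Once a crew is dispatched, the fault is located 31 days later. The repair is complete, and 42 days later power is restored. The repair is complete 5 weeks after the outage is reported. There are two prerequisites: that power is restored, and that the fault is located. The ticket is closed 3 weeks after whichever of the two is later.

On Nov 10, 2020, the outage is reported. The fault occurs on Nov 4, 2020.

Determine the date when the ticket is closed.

The outage is reported: Nov 10, 2020.
The repair is complete: Nov 10, 2020 + 5 weeks = Dec 15, 2020.
Power is restored: Dec 15, 2020 + 42 days = Jan 26, 2021.
The fault occurs: Nov 4, 2020.
A crew is dispatched: Nov 4, 2020 + 1 week = Nov 11, 2020.
The fault is located: Nov 11, 2020 + 31 days = Dec 12, 2020.
Both prerequisites met — power is restored (Jan 26, 2021), the fault is located (Dec 12, 2020); the later is Jan 26, 2021.
The ticket is closed: Jan 26, 2021 + 3 weeks = Feb 16, 2021.

Feb 16, 2021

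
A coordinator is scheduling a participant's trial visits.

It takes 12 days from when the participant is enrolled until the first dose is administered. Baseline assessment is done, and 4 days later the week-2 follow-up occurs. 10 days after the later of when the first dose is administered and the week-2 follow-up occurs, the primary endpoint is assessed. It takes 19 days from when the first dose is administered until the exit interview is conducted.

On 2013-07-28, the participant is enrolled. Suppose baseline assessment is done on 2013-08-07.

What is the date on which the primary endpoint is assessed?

The participant is enrolled: Jul 28, 2013.
The first dose is administered: Jul 28, 2013 + 12 days = Aug 9, 2013.
Baseline assessment is done: Aug 7, 2013.
The week-2 follow-up occurs: Aug 7, 2013 + 4 days = Aug 11, 2013.
Both prerequisites met — the first dose is administered (Aug 9, 2013), the week-2 follow-up occurs (Aug 11, 2013); the later is Aug 11, 2013.
The primary endpoint is assessed: Aug 11, 2013 + 10 days = Aug 21, 2013.

2013-08-21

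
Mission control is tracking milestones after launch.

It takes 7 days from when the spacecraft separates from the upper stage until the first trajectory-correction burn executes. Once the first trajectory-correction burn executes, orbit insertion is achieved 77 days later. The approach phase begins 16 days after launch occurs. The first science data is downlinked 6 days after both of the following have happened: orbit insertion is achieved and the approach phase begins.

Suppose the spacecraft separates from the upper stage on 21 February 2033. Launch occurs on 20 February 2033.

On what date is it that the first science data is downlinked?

The spacecraft separates from the upper stage: Feb 21, 2033.
The first trajectory-correction burn executes: Feb 21, 2033 + 7 days = Feb 28, 2033.
Orbit insertion is achieved: Feb 28, 2033 + 77 days = May 16, 2033.
Launch occurs: Feb 20, 2033.
The approach phase begins: Feb 20, 2033 + 16 days = Mar 8, 2033.
Both prerequisites met — orbit insertion is achieved (May 16, 2033), the approach phase begins (Mar 8, 2033); the later is May 16, 2033.
The first science data is downlinked: May 16, 2033 + 6 days = May 22, 2033.

22 May 2033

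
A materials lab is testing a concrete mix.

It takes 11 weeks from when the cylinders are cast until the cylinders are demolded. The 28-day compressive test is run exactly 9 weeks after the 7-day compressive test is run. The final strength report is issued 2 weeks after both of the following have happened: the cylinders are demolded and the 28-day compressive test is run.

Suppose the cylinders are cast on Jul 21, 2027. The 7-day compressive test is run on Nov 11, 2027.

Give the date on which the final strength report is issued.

Jan 27, 2028

The cylinders are cast: Jul 21, 2027.
The cylinders are demolded: Jul 21, 2027 + 11 weeks = Oct 6, 2027.
The 7-day compressive test is run: Nov 11, 2027.
The 28-day compressive test is run: Nov 11, 2027 + 9 weeks = Jan 13, 2028.
Both prerequisites met — the cylinders are demolded (Oct 6, 2027), the 28-day compressive test is run (Jan 13, 2028); the later is Jan 13, 2028.
The final strength report is issued: Jan 13, 2028 + 2 weeks = Jan 27, 2028.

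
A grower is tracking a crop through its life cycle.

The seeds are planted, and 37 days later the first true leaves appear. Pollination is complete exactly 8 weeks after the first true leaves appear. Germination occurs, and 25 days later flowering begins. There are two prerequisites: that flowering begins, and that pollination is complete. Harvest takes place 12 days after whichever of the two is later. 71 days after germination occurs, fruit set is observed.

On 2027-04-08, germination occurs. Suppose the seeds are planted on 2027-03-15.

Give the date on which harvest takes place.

2027-06-28

Germination occurs: Apr 8, 2027.
Flowering begins: Apr 8, 2027 + 25 days = May 3, 2027.
The seeds are planted: Mar 15, 2027.
The first true leaves appear: Mar 15, 2027 + 37 days = Apr 21, 2027.
Pollination is complete: Apr 21, 2027 + 8 weeks = Jun 16, 2027.
Both prerequisites met — flowering begins (May 3, 2027), pollination is complete (Jun 16, 2027); the later is Jun 16, 2027.
Harvest takes place: Jun 16, 2027 + 12 days = Jun 28, 2027.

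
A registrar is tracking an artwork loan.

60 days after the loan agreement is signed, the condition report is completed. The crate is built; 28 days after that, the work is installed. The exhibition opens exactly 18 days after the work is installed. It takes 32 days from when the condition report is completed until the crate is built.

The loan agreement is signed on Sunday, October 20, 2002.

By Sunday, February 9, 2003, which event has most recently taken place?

The loan agreement is signed: Oct 20, 2002.
The condition report is completed: Oct 20, 2002 + 60 days = Dec 19, 2002.
The crate is built: Dec 19, 2002 + 32 days = Jan 20, 2003.
The work is installed: Jan 20, 2003 + 28 days = Feb 17, 2003.
The exhibition opens: Feb 17, 2003 + 18 days = Mar 7, 2003.
Feb 9, 2003 falls between when the crate is built (Jan 20, 2003) and when the work is installed (Feb 17, 2003).

The crate is built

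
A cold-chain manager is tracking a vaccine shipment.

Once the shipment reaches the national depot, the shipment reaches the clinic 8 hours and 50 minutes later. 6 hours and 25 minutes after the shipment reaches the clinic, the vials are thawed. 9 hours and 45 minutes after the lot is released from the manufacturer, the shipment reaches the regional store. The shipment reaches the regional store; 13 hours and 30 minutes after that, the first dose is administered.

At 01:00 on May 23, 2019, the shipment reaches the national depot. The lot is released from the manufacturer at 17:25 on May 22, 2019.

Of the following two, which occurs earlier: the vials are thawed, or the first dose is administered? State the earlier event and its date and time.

The shipment reaches the national depot: 01:00 May 23, 2019.
The shipment reaches the clinic: 01:00 May 23, 2019 + 8h50m = 09:50 May 23, 2019.
The vials are thawed: 09:50 May 23, 2019 + 6h25m = 16:15 May 23, 2019.
The lot is released from the manufacturer: 17:25 May 22, 2019.
The shipment reaches the regional store: 17:25 May 22, 2019 + 9h45m = 03:10 May 23, 2019.
The first dose is administered: 03:10 May 23, 2019 + 13h30m = 16:40 May 23, 2019.
Comparing: the vials are thawed at 16:15 May 23, 2019 vs the first dose is administered at 16:40 May 23, 2019. Earlier: the vials are thawed.

The vials are thawed — 16:15 on May 23, 2019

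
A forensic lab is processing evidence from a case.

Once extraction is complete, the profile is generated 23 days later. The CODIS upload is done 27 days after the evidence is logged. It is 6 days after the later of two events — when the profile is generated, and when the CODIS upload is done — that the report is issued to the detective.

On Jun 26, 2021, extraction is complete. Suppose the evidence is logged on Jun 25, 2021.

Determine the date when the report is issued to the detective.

Extraction is complete: Jun 26, 2021.
The profile is generated: Jun 26, 2021 + 23 days = Jul 19, 2021.
The evidence is logged: Jun 25, 2021.
The CODIS upload is done: Jun 25, 2021 + 27 days = Jul 22, 2021.
Both prerequisites met — the profile is generated (Jul 19, 2021), the CODIS upload is done (Jul 22, 2021); the later is Jul 22, 2021.
The report is issued to the detective: Jul 22, 2021 + 6 days = Jul 28, 2021.

Jul 28, 2021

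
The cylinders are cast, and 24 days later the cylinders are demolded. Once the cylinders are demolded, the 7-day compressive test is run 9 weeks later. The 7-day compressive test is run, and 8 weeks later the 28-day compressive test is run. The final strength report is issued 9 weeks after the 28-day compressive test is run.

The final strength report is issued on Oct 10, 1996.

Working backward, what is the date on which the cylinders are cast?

The final strength report is issued: Oct 10, 1996.
The 28-day compressive test is run: Oct 10, 1996 − 9 weeks = Aug 8, 1996.
The 7-day compressive test is run: Aug 8, 1996 − 8 weeks = Jun 13, 1996.
The cylinders are demolded: Jun 13, 1996 − 9 weeks = Apr 11, 1996.
The cylinders are cast: Apr 11, 1996 − 24 days = Mar 18, 1996.

Mar 18, 1996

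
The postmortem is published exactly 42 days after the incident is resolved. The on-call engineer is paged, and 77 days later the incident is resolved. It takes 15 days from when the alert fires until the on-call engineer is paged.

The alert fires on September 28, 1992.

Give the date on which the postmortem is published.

February 9, 1993

The alert fires: Sep 28, 1992.
The on-call engineer is paged: Sep 28, 1992 + 15 days = Oct 13, 1992.
The incident is resolved: Oct 13, 1992 + 77 days = Dec 29, 1992.
The postmortem is published: Dec 29, 1992 + 42 days = Feb 9, 1993.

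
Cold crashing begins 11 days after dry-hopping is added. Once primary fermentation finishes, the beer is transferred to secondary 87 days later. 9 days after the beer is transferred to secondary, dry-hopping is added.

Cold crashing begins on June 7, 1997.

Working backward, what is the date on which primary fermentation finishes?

February 20, 1997

Cold crashing begins: Jun 7, 1997.
Dry-hopping is added: Jun 7, 1997 − 11 days = May 27, 1997.
The beer is transferred to secondary: May 27, 1997 − 9 days = May 18, 1997.
Primary fermentation finishes: May 18, 1997 − 87 days = Feb 20, 1997.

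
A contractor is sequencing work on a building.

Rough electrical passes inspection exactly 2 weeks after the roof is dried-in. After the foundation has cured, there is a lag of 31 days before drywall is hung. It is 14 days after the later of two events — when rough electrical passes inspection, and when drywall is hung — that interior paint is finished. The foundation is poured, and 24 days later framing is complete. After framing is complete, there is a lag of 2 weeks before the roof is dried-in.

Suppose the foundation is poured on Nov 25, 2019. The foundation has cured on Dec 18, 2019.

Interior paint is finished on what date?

Feb 1, 2020

The foundation is poured: Nov 25, 2019.
Framing is complete: Nov 25, 2019 + 24 days = Dec 19, 2019.
The roof is dried-in: Dec 19, 2019 + 2 weeks = Jan 2, 2020.
Rough electrical passes inspection: Jan 2, 2020 + 2 weeks = Jan 16, 2020.
The foundation has cured: Dec 18, 2019.
Drywall is hung: Dec 18, 2019 + 31 days = Jan 18, 2020.
Both prerequisites met — rough electrical passes inspection (Jan 16, 2020), drywall is hung (Jan 18, 2020); the later is Jan 18, 2020.
Interior paint is finished: Jan 18, 2020 + 14 days = Feb 1, 2020.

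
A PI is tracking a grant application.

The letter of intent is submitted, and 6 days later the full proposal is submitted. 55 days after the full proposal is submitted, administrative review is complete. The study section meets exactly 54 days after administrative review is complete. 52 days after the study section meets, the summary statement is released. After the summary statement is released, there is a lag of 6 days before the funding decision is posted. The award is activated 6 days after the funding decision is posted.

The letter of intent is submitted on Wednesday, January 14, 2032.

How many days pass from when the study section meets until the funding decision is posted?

Causal path: the study section meets → the summary statement is released → the funding decision is posted.
Total delay along the path: 52 + 6 = 58 days.

58 days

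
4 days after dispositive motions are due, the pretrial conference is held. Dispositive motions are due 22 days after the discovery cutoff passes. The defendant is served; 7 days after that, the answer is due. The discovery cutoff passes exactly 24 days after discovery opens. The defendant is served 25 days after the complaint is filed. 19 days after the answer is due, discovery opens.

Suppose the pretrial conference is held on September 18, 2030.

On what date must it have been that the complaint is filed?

The pretrial conference is held: Sep 18, 2030.
Dispositive motions are due: Sep 18, 2030 − 4 days = Sep 14, 2030.
The discovery cutoff passes: Sep 14, 2030 − 22 days = Aug 23, 2030.
Discovery opens: Aug 23, 2030 − 24 days = Jul 30, 2030.
The answer is due: Jul 30, 2030 − 19 days = Jul 11, 2030.
The defendant is served: Jul 11, 2030 − 7 days = Jul 4, 2030.
The complaint is filed: Jul 4, 2030 − 25 days = Jun 9, 2030.

June 9, 2030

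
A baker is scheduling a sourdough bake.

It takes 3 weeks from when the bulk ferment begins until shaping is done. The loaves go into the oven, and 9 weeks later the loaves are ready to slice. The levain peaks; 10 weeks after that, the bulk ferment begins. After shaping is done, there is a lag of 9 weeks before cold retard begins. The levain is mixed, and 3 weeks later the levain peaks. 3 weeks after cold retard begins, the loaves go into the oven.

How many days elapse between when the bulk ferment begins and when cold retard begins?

84 days

Causal path: the bulk ferment begins → shaping is done → cold retard begins.
Total delay along the path: 3 + 9 weeks = 12 weeks = 84 days.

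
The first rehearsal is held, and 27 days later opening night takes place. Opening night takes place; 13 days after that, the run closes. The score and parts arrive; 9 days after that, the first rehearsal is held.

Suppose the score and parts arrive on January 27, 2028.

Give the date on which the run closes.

March 16, 2028

The score and parts arrive: Jan 27, 2028.
The first rehearsal is held: Jan 27, 2028 + 9 days = Feb 5, 2028.
Opening night takes place: Feb 5, 2028 + 27 days = Mar 3, 2028.
The run closes: Mar 3, 2028 + 13 days = Mar 16, 2028.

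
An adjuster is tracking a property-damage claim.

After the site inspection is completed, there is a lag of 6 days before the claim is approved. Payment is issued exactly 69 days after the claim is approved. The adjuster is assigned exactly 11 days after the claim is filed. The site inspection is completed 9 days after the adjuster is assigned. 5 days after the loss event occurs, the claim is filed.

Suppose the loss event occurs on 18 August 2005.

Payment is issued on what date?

The loss event occurs: Aug 18, 2005.
The claim is filed: Aug 18, 2005 + 5 days = Aug 23, 2005.
The adjuster is assigned: Aug 23, 2005 + 11 days = Sep 3, 2005.
The site inspection is completed: Sep 3, 2005 + 9 days = Sep 12, 2005.
The claim is approved: Sep 12, 2005 + 6 days = Sep 18, 2005.
Payment is issued: Sep 18, 2005 + 69 days = Nov 26, 2005.

26 November 2005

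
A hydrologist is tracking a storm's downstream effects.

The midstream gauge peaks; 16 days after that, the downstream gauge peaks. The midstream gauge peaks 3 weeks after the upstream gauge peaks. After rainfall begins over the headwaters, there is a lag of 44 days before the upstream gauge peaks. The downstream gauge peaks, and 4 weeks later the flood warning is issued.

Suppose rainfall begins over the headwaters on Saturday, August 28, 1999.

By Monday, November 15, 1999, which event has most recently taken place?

The midstream gauge peaks

Rainfall begins over the headwaters: Aug 28, 1999.
The upstream gauge peaks: Aug 28, 1999 + 44 days = Oct 11, 1999.
The midstream gauge peaks: Oct 11, 1999 + 3 weeks = Nov 1, 1999.
The downstream gauge peaks: Nov 1, 1999 + 16 days = Nov 17, 1999.
The flood warning is issued: Nov 17, 1999 + 4 weeks = Dec 15, 1999.
Nov 15, 1999 falls between when the midstream gauge peaks (Nov 1, 1999) and when the downstream gauge peaks (Nov 17, 1999).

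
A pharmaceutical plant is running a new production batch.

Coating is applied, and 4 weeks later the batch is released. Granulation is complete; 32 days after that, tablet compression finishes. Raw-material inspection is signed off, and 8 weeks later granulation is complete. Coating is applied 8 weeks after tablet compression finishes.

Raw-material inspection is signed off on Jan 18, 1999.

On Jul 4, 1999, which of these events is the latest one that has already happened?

Raw-material inspection is signed off: Jan 18, 1999.
Granulation is complete: Jan 18, 1999 + 8 weeks = Mar 15, 1999.
Tablet compression finishes: Mar 15, 1999 + 32 days = Apr 16, 1999.
Coating is applied: Apr 16, 1999 + 8 weeks = Jun 11, 1999.
The batch is released: Jun 11, 1999 + 4 weeks = Jul 9, 1999.
Jul 4, 1999 falls between when coating is applied (Jun 11, 1999) and when the batch is released (Jul 9, 1999).

Coating is applied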